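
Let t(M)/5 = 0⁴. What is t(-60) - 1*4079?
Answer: -4079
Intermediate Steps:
t(M) = 0 (t(M) = 5*0⁴ = 5*0 = 0)
t(-60) - 1*4079 = 0 - 1*4079 = 0 - 4079 = -4079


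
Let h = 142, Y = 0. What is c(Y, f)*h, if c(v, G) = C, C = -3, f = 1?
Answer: -426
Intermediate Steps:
c(v, G) = -3
c(Y, f)*h = -3*142 = -426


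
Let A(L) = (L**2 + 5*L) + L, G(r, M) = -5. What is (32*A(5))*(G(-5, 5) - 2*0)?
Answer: -8800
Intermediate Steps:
A(L) = L**2 + 6*L
(32*A(5))*(G(-5, 5) - 2*0) = (32*(5*(6 + 5)))*(-5 - 2*0) = (32*(5*11))*(-5 + 0) = (32*55)*(-5) = 1760*(-5) = -8800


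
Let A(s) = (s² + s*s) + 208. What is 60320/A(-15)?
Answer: 30160/329 ≈ 91.672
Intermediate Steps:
A(s) = 208 + 2*s² (A(s) = (s² + s²) + 208 = 2*s² + 208 = 208 + 2*s²)
60320/A(-15) = 60320/(208 + 2*(-15)²) = 60320/(208 + 2*225) = 60320/(208 + 450) = 60320/658 = 60320*(1/658) = 30160/329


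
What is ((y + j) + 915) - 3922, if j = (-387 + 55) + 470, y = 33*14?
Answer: -2407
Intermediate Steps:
y = 462
j = 138 (j = -332 + 470 = 138)
((y + j) + 915) - 3922 = ((462 + 138) + 915) - 3922 = (600 + 915) - 3922 = 1515 - 3922 = -2407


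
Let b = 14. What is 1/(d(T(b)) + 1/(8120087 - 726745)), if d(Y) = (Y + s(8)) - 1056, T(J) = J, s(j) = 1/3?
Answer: -22180026/23104193747 ≈ -0.00096000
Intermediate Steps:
s(j) = ⅓
d(Y) = -3167/3 + Y (d(Y) = (Y + ⅓) - 1056 = (⅓ + Y) - 1056 = -3167/3 + Y)
1/(d(T(b)) + 1/(8120087 - 726745)) = 1/((-3167/3 + 14) + 1/(8120087 - 726745)) = 1/(-3125/3 + 1/7393342) = 1/(-23104193747/22180026) = -22180026/23104193747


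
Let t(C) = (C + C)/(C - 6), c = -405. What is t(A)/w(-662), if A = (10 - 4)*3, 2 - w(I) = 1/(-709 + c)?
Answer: 1114/743 ≈ 1.4993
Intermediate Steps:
w(I) = 2229/1114 (w(I) = 2 - 1/(-709 - 405) = 2 - 1/(-1114) = 2 - 1*(-1/1114) = 2 + 1/1114 = 2229/1114)
A = 18 (A = 6*3 = 18)
t(C) = 2*C/(-6 + C) (t(C) = (2*C)/(-6 + C) = 2*C/(-6 + C))
t(A)/w(-662) = (2*18/(-6 + 18))/(2229/1114) = (2*18/12)*(1114/2229) = (2*18*(1/12))*(1114/2229) = 3*(1114/2229) = 1114/743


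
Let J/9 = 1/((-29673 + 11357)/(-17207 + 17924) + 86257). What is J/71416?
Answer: 6453/4415505091448 ≈ 1.4614e-9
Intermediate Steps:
J = 6453/61827953 (J = 9/((-29673 + 11357)/(-17207 + 17924) + 86257) = 9/(-18316/717 + 86257) = 9/(61827953/717) = 9*(717/61827953) = 6453/61827953 ≈ 0.00010437)
J/71416 = (6453/61827953)/71416 = (6453/61827953)*(1/71416) = 6453/4415505091448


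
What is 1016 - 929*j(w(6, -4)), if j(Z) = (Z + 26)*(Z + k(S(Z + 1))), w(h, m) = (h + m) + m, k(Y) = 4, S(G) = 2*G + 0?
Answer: -43576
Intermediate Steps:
S(G) = 2*G
w(h, m) = h + 2*m
j(Z) = (4 + Z)*(26 + Z) (j(Z) = (Z + 26)*(Z + 4) = (26 + Z)*(4 + Z) = (4 + Z)*(26 + Z))
1016 - 929*j(w(6, -4)) = 1016 - 929*(104 + (6 + 2*(-4))² + 30*(6 + 2*(-4))) = 1016 - 929*(104 + (6 - 8)² + 30*(6 - 8)) = 1016 - 929*(104 + (-2)² + 30*(-2)) = 1016 - 929*(104 + 4 - 60) = 1016 - 929*48 = 1016 - 44592 = -43576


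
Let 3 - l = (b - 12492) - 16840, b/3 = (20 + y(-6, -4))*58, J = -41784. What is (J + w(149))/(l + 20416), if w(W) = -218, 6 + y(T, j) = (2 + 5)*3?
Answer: -42002/43661 ≈ -0.96200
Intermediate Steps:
y(T, j) = 15 (y(T, j) = -6 + (2 + 5)*3 = -6 + 7*3 = -6 + 21 = 15)
b = 6090 (b = 3*((20 + 15)*58) = 3*(35*58) = 3*2030 = 6090)
l = 23245 (l = 3 - ((6090 - 12492) - 16840) = 3 - (-6402 - 16840) = 3 - 1*(-23242) = 3 + 23242 = 23245)
(J + w(149))/(l + 20416) = (-41784 - 218)/(23245 + 20416) = -42002/43661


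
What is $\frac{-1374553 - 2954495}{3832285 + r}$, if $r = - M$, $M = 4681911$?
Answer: $\frac{2164524}{424813} \approx 5.0952$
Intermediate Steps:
$r = -4681911$ ($r = \left(-1\right) 4681911 = -4681911$)
$\frac{-1374553 - 2954495}{3832285 + r} = \frac{-1374553 - 2954495}{3832285 - 4681911} = - \frac{4329048}{-849626} = \left(-4329048\right) \left(- \frac{1}{849626}\right) = \frac{2164524}{424813}$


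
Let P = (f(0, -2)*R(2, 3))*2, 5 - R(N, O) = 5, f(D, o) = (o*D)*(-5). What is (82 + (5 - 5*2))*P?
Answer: 0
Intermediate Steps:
f(D, o) = -5*D*o (f(D, o) = (D*o)*(-5) = -5*D*o)
R(N, O) = 0 (R(N, O) = 5 - 1*5 = 5 - 5 = 0)
P = 0 (P = (-5*0*(-2)*0)*2 = (0*0)*2 = 0*2 = 0)
(82 + (5 - 5*2))*P = (82 + (5 - 5*2))*0 = (82 + (5 - 10))*0 = (82 - 5)*0 = 77*0 = 0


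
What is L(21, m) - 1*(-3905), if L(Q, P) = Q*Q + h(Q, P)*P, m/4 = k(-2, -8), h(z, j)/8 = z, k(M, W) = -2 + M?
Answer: 1658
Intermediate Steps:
h(z, j) = 8*z
m = -16 (m = 4*(-2 - 2) = 4*(-4) = -16)
L(Q, P) = Q² + 8*P*Q (L(Q, P) = Q*Q + (8*Q)*P = Q² + 8*P*Q)
L(21, m) - 1*(-3905) = 21*(21 + 8*(-16)) - 1*(-3905) = 21*(21 - 128) + 3905 = 21*(-107) + 3905 = -2247 + 3905 = 1658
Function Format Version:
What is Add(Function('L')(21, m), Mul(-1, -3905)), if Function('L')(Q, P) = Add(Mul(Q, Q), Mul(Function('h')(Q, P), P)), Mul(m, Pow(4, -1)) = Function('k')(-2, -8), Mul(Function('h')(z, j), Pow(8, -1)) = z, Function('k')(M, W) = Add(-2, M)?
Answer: 1658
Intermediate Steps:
Function('h')(z, j) = Mul(8, z)
m = -16 (m = Mul(4, Add(-2, -2)) = Mul(4, -4) = -16)
Function('L')(Q, P) = Add(Pow(Q, 2), Mul(8, P, Q)) (Function('L')(Q, P) = Add(Mul(Q, Q), Mul(Mul(8, Q), P)) = Add(Pow(Q, 2), Mul(8, P, Q)))
Add(Function('L')(21, m), Mul(-1, -3905)) = Add(Mul(21, Add(21, Mul(8, -16))), Mul(-1, -3905)) = Add(Mul(21, Add(21, -128)), 3905) = Add(Mul(21, -107), 3905) = Add(-2247, 3905) = 1658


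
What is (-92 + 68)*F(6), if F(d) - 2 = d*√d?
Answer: -48 - 144*√6 ≈ -400.73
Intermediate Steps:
F(d) = 2 + d^(3/2) (F(d) = 2 + d*√d = 2 + d^(3/2))
(-92 + 68)*F(6) = (-92 + 68)*(2 + 6^(3/2)) = -24*(2 + 6*√6) = -48 - 144*√6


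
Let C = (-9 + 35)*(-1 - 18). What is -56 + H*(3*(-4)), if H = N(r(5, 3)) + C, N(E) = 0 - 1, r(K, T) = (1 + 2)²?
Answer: 5884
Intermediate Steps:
r(K, T) = 9 (r(K, T) = 3² = 9)
C = -494 (C = 26*(-19) = -494)
N(E) = -1
H = -495 (H = -1 - 494 = -495)
-56 + H*(3*(-4)) = -56 - 1485*(-4) = -56 - 495*(-12) = -56 + 5940 = 5884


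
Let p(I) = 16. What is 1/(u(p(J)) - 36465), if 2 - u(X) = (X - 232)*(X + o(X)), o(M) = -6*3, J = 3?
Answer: -1/36895 ≈ -2.7104e-5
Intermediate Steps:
o(M) = -18
u(X) = 2 - (-232 + X)*(-18 + X) (u(X) = 2 - (X - 232)*(X - 18) = 2 - (-232 + X)*(-18 + X))
1/(u(p(J)) - 36465) = 1/((-4174 - 1*16² + 250*16) - 36465) = 1/((-4174 - 1*256 + 4000) - 36465) = 1/((-4174 - 256 + 4000) - 36465) = 1/(-430 - 36465) = 1/(-36895) = -1/36895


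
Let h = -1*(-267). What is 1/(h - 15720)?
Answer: -1/15453 ≈ -6.4712e-5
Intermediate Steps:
h = 267
1/(h - 15720) = 1/(267 - 15720) = 1/(-15453) = -1/15453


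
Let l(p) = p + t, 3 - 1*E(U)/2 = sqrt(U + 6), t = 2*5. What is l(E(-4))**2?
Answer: 264 - 64*sqrt(2) ≈ 173.49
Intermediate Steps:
t = 10
E(U) = 6 - 2*sqrt(6 + U) (E(U) = 6 - 2*sqrt(U + 6) = 6 - 2*sqrt(6 + U))
l(p) = 10 + p (l(p) = p + 10 = 10 + p)
l(E(-4))**2 = (10 + (6 - 2*sqrt(6 - 4)))**2 = (10 + (6 - 2*sqrt(2)))**2 = (16 - 2*sqrt(2))**2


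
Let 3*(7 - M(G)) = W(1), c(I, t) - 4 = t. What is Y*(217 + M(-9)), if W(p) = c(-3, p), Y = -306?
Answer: -68034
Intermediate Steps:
c(I, t) = 4 + t
W(p) = 4 + p
M(G) = 16/3 (M(G) = 7 - (4 + 1)/3 = 7 - 1/3*5 = 7 - 5/3 = 16/3)
Y*(217 + M(-9)) = -306*(217 + 16/3) = -306*667/3 = -68034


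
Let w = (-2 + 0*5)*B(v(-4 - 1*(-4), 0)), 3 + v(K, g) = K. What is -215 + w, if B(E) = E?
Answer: -209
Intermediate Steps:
v(K, g) = -3 + K
w = 6 (w = (-2 + 0*5)*(-3 + (-4 - 1*(-4))) = (-2 + 0)*(-3 + (-4 + 4)) = -2*(-3 + 0) = -2*(-3) = 6)
-215 + w = -215 + 6 = -209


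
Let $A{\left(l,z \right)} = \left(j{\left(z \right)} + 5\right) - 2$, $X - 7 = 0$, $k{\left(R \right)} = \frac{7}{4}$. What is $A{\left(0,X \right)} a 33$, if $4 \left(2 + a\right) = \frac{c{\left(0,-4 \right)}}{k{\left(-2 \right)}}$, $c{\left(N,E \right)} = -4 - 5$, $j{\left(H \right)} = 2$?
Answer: $- \frac{3795}{7} \approx -542.14$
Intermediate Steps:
$k{\left(R \right)} = \frac{7}{4}$ ($k{\left(R \right)} = 7 \cdot \frac{1}{4} = \frac{7}{4}$)
$c{\left(N,E \right)} = -9$ ($c{\left(N,E \right)} = -4 - 5 = -9$)
$X = 7$ ($X = 7 + 0 = 7$)
$A{\left(l,z \right)} = 5$ ($A{\left(l,z \right)} = \left(2 + 5\right) - 2 = 7 - 2 = 5$)
$a = - \frac{23}{7}$ ($a = -2 + \frac{\left(-9\right) \frac{1}{\frac{7}{4}}}{4} = -2 + \frac{\left(-9\right) \frac{4}{7}}{4} = -2 + \frac{1}{4} \left(- \frac{36}{7}\right) = -2 - \frac{9}{7} = - \frac{23}{7} \approx -3.2857$)
$A{\left(0,X \right)} a 33 = 5 \left(- \frac{23}{7}\right) 33 = \left(- \frac{115}{7}\right) 33 = - \frac{3795}{7}$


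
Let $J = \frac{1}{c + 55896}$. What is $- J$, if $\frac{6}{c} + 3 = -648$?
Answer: $- \frac{217}{12129430} \approx -1.789 \cdot 10^{-5}$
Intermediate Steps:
$c = - \frac{2}{217}$ ($c = \frac{6}{-3 - 648} = \frac{6}{-651} = 6 \left(- \frac{1}{651}\right) = - \frac{2}{217} \approx -0.0092166$)
$J = \frac{217}{12129430}$ ($J = \frac{1}{- \frac{2}{217} + 55896} = \frac{1}{\frac{12129430}{217}} = \frac{217}{12129430} \approx 1.789 \cdot 10^{-5}$)
$- J = \left(-1\right) \frac{217}{12129430} = - \frac{217}{12129430}$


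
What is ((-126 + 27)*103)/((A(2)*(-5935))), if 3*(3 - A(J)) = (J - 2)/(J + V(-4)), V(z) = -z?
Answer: 3399/5935 ≈ 0.57270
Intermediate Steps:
A(J) = 3 - (-2 + J)/(3*(4 + J)) (A(J) = 3 - (J - 2)/(3*(J - 1*(-4))) = 3 - (-2 + J)/(3*(J + 4)) = 3 - (-2 + J)/(3*(4 + J)))
((-126 + 27)*103)/((A(2)*(-5935))) = ((-126 + 27)*103)/(((2*(19 + 4*2)/(3*(4 + 2)))*(-5935))) = (-99*103)/((((⅔)*(19 + 8)/6)*(-5935))) = -10197/(((⅔)*(⅙)*27)*(-5935)) = -10197/(3*(-5935)) = -10197/(-17805) = -10197*(-1/17805) = 3399/5935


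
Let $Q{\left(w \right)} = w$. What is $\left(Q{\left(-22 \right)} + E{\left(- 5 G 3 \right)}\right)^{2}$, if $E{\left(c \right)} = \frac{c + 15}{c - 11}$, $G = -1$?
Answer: $\frac{841}{4} \approx 210.25$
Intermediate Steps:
$E{\left(c \right)} = \frac{15 + c}{-11 + c}$
$\left(Q{\left(-22 \right)} + E{\left(- 5 G 3 \right)}\right)^{2} = \left(-22 + \frac{15 + \left(-5\right) \left(-1\right) 3}{-11 + \left(-5\right) \left(-1\right) 3}\right)^{2} = \left(-22 + \frac{15 + 5 \cdot 3}{-11 + 5 \cdot 3}\right)^{2} = \left(-22 + \frac{15 + 15}{-11 + 15}\right)^{2} = \left(-22 + \frac{1}{4} \cdot 30\right)^{2} = \left(-22 + \frac{15}{2}\right)^{2} = \left(- \frac{29}{2}\right)^{2} = \frac{841}{4}$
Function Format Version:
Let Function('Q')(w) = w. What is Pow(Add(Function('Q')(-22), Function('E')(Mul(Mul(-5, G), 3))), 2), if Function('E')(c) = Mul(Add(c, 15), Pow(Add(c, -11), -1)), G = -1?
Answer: Rational(841, 4) ≈ 210.25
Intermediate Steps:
Function('E')(c) = Mul(Pow(Add(-11, c), -1), Add(15, c)) (Function('E')(c) = Mul(Add(15, c), Pow(Add(-11, c), -1)) = Mul(Pow(Add(-11, c), -1), Add(15, c)))
Pow(Add(Function('Q')(-22), Function('E')(Mul(Mul(-5, G), 3))), 2) = Pow(Add(-22, Mul(Pow(Add(-11, Mul(Mul(-5, -1), 3)), -1), Add(15, Mul(Mul(-5, -1), 3)))), 2) = Pow(Add(-22, Mul(Pow(Add(-11, Mul(5, 3)), -1), Add(15, Mul(5, 3)))), 2) = Pow(Add(-22, Mul(Pow(Add(-11, 15), -1), Add(15, 15))), 2) = Pow(Add(-22, Mul(Pow(4, -1), 30)), 2) = Pow(Add(-22, Mul(Rational(1, 4), 30)), 2) = Pow(Add(-22, Rational(15, 2)), 2) = Pow(Rational(-29, 2), 2) = Rational(841, 4)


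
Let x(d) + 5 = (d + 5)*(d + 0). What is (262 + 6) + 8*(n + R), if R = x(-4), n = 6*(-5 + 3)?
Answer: 100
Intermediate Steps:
n = -12 (n = 6*(-2) = -12)
x(d) = -5 + d*(5 + d) (x(d) = -5 + (d + 5)*(d + 0) = -5 + (5 + d)*d = -5 + d*(5 + d))
R = -9 (R = -5 + (-4)² + 5*(-4) = -5 + 16 - 20 = -9)
(262 + 6) + 8*(n + R) = (262 + 6) + 8*(-12 - 9) = 268 + 8*(-21) = 268 - 168 = 100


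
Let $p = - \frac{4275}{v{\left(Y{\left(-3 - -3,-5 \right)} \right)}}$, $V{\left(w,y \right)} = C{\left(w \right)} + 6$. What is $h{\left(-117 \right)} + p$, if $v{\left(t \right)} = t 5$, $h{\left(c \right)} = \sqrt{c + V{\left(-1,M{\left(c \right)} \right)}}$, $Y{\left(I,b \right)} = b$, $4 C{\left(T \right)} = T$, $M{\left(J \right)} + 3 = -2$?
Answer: $171 + \frac{i \sqrt{445}}{2} \approx 171.0 + 10.548 i$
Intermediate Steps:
$M{\left(J \right)} = -5$ ($M{\left(J \right)} = -3 - 2 = -5$)
$C{\left(T \right)} = \frac{T}{4}$
$V{\left(w,y \right)} = 6 + \frac{w}{4}$ ($V{\left(w,y \right)} = \frac{w}{4} + 6 = 6 + \frac{w}{4}$)
$h{\left(c \right)} = \sqrt{\frac{23}{4} + c}$ ($h{\left(c \right)} = \sqrt{c + \left(6 + \frac{1}{4} \left(-1\right)\right)} = \sqrt{c + \left(6 - \frac{1}{4}\right)} = \sqrt{c + \frac{23}{4}} = \sqrt{\frac{23}{4} + c}$)
$v{\left(t \right)} = 5 t$
$p = 171$ ($p = - \frac{4275}{5 \left(-5\right)} = - \frac{4275}{-25} = \left(-4275\right) \left(- \frac{1}{25}\right) = 171$)
$h{\left(-117 \right)} + p = \frac{\sqrt{23 + 4 \left(-117\right)}}{2} + 171 = \frac{\sqrt{23 - 468}}{2} + 171 = \frac{\sqrt{-445}}{2} + 171 = \frac{i \sqrt{445}}{2} + 171 = 171 + \frac{i \sqrt{445}}{2}$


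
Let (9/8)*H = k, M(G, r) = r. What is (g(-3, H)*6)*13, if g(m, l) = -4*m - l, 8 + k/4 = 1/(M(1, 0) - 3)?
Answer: 29224/9 ≈ 3247.1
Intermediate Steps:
k = -100/3 (k = -32 + 4/(0 - 3) = -32 + 4/(-3) = -32 + 4*(-1/3) = -32 - 4/3 = -100/3 ≈ -33.333)
H = -800/27 (H = (8/9)*(-100/3) = -800/27 ≈ -29.630)
g(m, l) = -l - 4*m
(g(-3, H)*6)*13 = ((-1*(-800/27) - 4*(-3))*6)*13 = ((800/27 + 12)*6)*13 = ((1124/27)*6)*13 = (2248/9)*13 = 29224/9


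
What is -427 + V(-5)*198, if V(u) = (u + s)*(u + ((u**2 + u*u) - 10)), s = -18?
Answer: -159817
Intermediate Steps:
V(u) = (-18 + u)*(-10 + u + 2*u**2) (V(u) = (u - 18)*(u + ((u**2 + u*u) - 10)) = (-18 + u)*(u + ((u**2 + u**2) - 10)) = (-18 + u)*(u + (2*u**2 - 10)) = (-18 + u)*(u + (-10 + 2*u**2)) = (-18 + u)*(-10 + u + 2*u**2))
-427 + V(-5)*198 = -427 + (180 - 35*(-5)**2 - 28*(-5) + 2*(-5)**3)*198 = -427 + (180 - 35*25 + 140 + 2*(-125))*198 = -427 + (180 - 875 + 140 - 250)*198 = -427 - 805*198 = -427 - 159390 = -159817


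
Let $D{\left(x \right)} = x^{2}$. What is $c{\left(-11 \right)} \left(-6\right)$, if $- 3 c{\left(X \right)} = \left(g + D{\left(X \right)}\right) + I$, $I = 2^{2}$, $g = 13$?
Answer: $276$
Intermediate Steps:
$I = 4$
$c{\left(X \right)} = - \frac{17}{3} - \frac{X^{2}}{3}$ ($c{\left(X \right)} = - \frac{\left(13 + X^{2}\right) + 4}{3} = - \frac{17 + X^{2}}{3} = - \frac{17}{3} - \frac{X^{2}}{3}$)
$c{\left(-11 \right)} \left(-6\right) = \left(- \frac{17}{3} - \frac{\left(-11\right)^{2}}{3}\right) \left(-6\right) = \left(- \frac{17}{3} - \frac{121}{3}\right) \left(-6\right) = \left(-46\right) \left(-6\right) = 276$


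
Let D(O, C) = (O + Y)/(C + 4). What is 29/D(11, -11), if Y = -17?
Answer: 203/6 ≈ 33.833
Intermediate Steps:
D(O, C) = (-17 + O)/(4 + C) (D(O, C) = (O - 17)/(C + 4) = (-17 + O)/(4 + C))
29/D(11, -11) = 29/(((-17 + 11)/(4 - 11))) = 29/((-6/(-7))) = 29/((-1/7*(-6))) = 29/(6/7) = 29*(7/6) = 203/6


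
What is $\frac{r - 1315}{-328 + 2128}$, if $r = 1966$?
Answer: $\frac{217}{600} \approx 0.36167$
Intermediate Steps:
$\frac{r - 1315}{-328 + 2128} = \frac{1966 - 1315}{-328 + 2128} = \frac{651}{1800} = 651 \cdot \frac{1}{1800} = \frac{217}{600}$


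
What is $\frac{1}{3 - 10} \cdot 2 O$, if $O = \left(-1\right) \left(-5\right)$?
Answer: $- \frac{10}{7} \approx -1.4286$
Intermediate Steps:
$O = 5$
$\frac{1}{3 - 10} \cdot 2 O = \frac{1}{3 - 10} \cdot 2 \cdot 5 = \frac{1}{-7} \cdot 2 \cdot 5 = \left(- \frac{1}{7}\right) 2 \cdot 5 = \left(- \frac{2}{7}\right) 5 = - \frac{10}{7}$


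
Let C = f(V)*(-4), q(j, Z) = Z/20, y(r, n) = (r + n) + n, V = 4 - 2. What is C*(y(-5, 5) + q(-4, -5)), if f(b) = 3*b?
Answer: -114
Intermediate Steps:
V = 2
y(r, n) = r + 2*n (y(r, n) = (n + r) + n = r + 2*n)
q(j, Z) = Z/20 (q(j, Z) = Z*(1/20) = Z/20)
C = -24 (C = (3*2)*(-4) = 6*(-4) = -24)
C*(y(-5, 5) + q(-4, -5)) = -24*((-5 + 2*5) + (1/20)*(-5)) = -24*((-5 + 10) - ¼) = -24*(5 - ¼) = -24*19/4 = -114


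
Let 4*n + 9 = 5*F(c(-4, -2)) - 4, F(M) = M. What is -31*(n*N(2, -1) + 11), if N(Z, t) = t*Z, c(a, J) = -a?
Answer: -465/2 ≈ -232.50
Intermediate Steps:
N(Z, t) = Z*t
n = 7/4 (n = -9/4 + (5*(-1*(-4)) - 4)/4 = -9/4 + (5*4 - 4)/4 = -9/4 + (20 - 4)/4 = -9/4 + (¼)*16 = -9/4 + 4 = 7/4 ≈ 1.7500)
-31*(n*N(2, -1) + 11) = -31*(7*(2*(-1))/4 + 11) = -31*((7/4)*(-2) + 11) = -31*(-7/2 + 11) = -31*15/2 = -465/2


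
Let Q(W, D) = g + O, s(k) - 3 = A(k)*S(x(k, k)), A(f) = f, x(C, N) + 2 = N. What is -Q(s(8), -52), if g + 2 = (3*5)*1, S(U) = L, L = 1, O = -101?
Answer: 88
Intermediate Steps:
x(C, N) = -2 + N
S(U) = 1
g = 13 (g = -2 + (3*5)*1 = -2 + 15*1 = -2 + 15 = 13)
s(k) = 3 + k (s(k) = 3 + k*1 = 3 + k)
Q(W, D) = -88 (Q(W, D) = 13 - 101 = -88)
-Q(s(8), -52) = -1*(-88) = 88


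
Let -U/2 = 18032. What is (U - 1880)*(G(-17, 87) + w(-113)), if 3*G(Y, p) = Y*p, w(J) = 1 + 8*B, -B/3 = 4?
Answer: 22311072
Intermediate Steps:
U = -36064 (U = -2*18032 = -36064)
B = -12 (B = -3*4 = -12)
w(J) = -95 (w(J) = 1 + 8*(-12) = 1 - 96 = -95)
G(Y, p) = Y*p/3 (G(Y, p) = (Y*p)/3 = Y*p/3)
(U - 1880)*(G(-17, 87) + w(-113)) = (-36064 - 1880)*((1/3)*(-17)*87 - 95) = -37944*(-493 - 95) = -37944*(-588) = 22311072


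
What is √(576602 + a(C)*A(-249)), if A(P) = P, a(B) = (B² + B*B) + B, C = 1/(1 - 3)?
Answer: √576602 ≈ 759.34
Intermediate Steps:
C = -½ (C = 1/(-2) = -½ ≈ -0.50000)
a(B) = B + 2*B² (a(B) = (B² + B²) + B = 2*B² + B = B + 2*B²)
√(576602 + a(C)*A(-249)) = √(576602 - (1 + 2*(-½))/2*(-249)) = √(576602 - (1 - 1)/2*(-249)) = √(576602 - ½*0*(-249)) = √(576602 + 0*(-249)) = √(576602 + 0) = √576602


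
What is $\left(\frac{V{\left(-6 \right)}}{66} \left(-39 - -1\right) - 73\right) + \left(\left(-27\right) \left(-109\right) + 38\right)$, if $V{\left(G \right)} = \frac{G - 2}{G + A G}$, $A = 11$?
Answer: $\frac{863657}{297} \approx 2907.9$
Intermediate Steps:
$V{\left(G \right)} = \frac{-2 + G}{12 G}$ ($V{\left(G \right)} = \frac{G - 2}{G + 11 G} = \frac{-2 + G}{12 G}$)
$\left(\frac{V{\left(-6 \right)}}{66} \left(-39 - -1\right) - 73\right) + \left(\left(-27\right) \left(-109\right) + 38\right) = \left(\frac{\frac{1}{12} \frac{1}{-6} \left(-2 - 6\right)}{66} \left(-39 - -1\right) - 73\right) + \left(\left(-27\right) \left(-109\right) + 38\right) = \left(\frac{1}{12} \left(- \frac{1}{6}\right) \left(-8\right) \frac{1}{66} \left(-39 + 1\right) - 73\right) + \left(2943 + 38\right) = \left(\frac{1}{9} \cdot \frac{1}{66} \left(-38\right) - 73\right) + 2981 = \left(\frac{1}{594} \left(-38\right) - 73\right) + 2981 = \left(- \frac{19}{297} - 73\right) + 2981 = - \frac{21700}{297} + 2981 = \frac{863657}{297}$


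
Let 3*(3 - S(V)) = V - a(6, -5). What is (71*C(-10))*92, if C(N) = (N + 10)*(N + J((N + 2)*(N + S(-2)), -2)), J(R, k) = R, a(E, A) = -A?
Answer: 0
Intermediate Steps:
S(V) = 14/3 - V/3 (S(V) = 3 - (V - (-1)*(-5))/3 = 3 - (V - 1*5)/3 = 3 - (V - 5)/3 = 3 - (-5 + V)/3 = 3 + (5/3 - V/3) = 14/3 - V/3)
C(N) = (10 + N)*(N + (2 + N)*(16/3 + N)) (C(N) = (N + 10)*(N + (N + 2)*(N + (14/3 - ⅓*(-2)))) = (10 + N)*(N + (2 + N)*(N + (14/3 + ⅔))) = (10 + N)*(N + (2 + N)*(N + 16/3)) = (10 + N)*(N + (2 + N)*(16/3 + N)))
(71*C(-10))*92 = (71*(320/3 + (-10)³ + 94*(-10) + (55/3)*(-10)²))*92 = (71*(320/3 - 1000 - 940 + (55/3)*100))*92 = (71*(320/3 - 1000 - 940 + 5500/3))*92 = (71*0)*92 = 0*92 = 0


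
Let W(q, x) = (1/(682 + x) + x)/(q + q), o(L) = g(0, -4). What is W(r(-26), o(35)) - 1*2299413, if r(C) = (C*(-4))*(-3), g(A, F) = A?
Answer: -978556591585/425568 ≈ -2.2994e+6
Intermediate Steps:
o(L) = 0
r(C) = 12*C (r(C) = -4*C*(-3) = 12*C)
W(q, x) = (x + 1/(682 + x))/(2*q) (W(q, x) = (x + 1/(682 + x))/((2*q)) = (x + 1/(682 + x))*(1/(2*q)) = (x + 1/(682 + x))/(2*q))
W(r(-26), o(35)) - 1*2299413 = (1 + 0**2 + 682*0)/(2*((12*(-26)))*(682 + 0)) - 1*2299413 = (1/2)*(1 + 0 + 0)/(-312*682) - 2299413 = (1/2)*(-1/312)*(1/682)*1 - 2299413 = -1/425568 - 2299413 = -978556591585/425568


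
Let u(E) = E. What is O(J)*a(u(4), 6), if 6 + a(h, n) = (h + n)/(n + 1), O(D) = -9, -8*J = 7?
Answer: 288/7 ≈ 41.143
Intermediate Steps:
J = -7/8 (J = -⅛*7 = -7/8 ≈ -0.87500)
a(h, n) = -6 + (h + n)/(1 + n) (a(h, n) = -6 + (h + n)/(n + 1) = -6 + (h + n)/(1 + n))
O(J)*a(u(4), 6) = -9*(-6 + 4 - 5*6)/(1 + 6) = -9*(-6 + 4 - 30)/7 = -9*(-32)/7 = -9*(-32/7) = 288/7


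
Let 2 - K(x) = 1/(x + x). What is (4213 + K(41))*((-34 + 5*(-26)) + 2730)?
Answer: 443442007/41 ≈ 1.0816e+7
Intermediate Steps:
K(x) = 2 - 1/(2*x) (K(x) = 2 - 1/(x + x) = 2 - 1/(2*x))
(4213 + K(41))*((-34 + 5*(-26)) + 2730) = (4213 + (2 - ½/41))*((-34 + 5*(-26)) + 2730) = (4213 + (2 - ½*1/41))*((-34 - 130) + 2730) = (4213 + (2 - 1/82))*(-164 + 2730) = (4213 + 163/82)*2566 = (345629/82)*2566 = 443442007/41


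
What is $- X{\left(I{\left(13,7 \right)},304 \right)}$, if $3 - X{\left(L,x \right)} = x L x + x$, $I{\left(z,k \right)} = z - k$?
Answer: $554797$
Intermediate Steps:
$X{\left(L,x \right)} = 3 - x - L x^{2}$ ($X{\left(L,x \right)} = 3 - \left(x L x + x\right) = 3 - \left(L x x + x\right) = 3 - \left(L x^{2} + x\right) = 3 - \left(x + L x^{2}\right) = 3 - x - L x^{2}$)
$- X{\left(I{\left(13,7 \right)},304 \right)} = - (3 - 304 - \left(13 - 7\right) 304^{2}) = - (3 - 304 - \left(13 - 7\right) 92416) = - (3 - 304 - 6 \cdot 92416) = - (3 - 304 - 554496) = \left(-1\right) \left(-554797\right) = 554797$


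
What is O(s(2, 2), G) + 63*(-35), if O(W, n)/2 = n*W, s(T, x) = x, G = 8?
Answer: -2173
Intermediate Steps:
O(W, n) = 2*W*n (O(W, n) = 2*(n*W) = 2*(W*n) = 2*W*n)
O(s(2, 2), G) + 63*(-35) = 2*2*8 + 63*(-35) = 32 - 2205 = -2173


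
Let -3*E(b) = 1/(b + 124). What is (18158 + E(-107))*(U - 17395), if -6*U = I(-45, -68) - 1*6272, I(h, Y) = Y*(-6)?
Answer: -45611085421/153 ≈ -2.9811e+8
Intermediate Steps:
E(b) = -1/(3*(124 + b)) (E(b) = -1/(3*(b + 124)) = -1/(3*(124 + b)))
I(h, Y) = -6*Y
U = 2932/3 (U = -(-6*(-68) - 1*6272)/6 = -(408 - 6272)/6 = -⅙*(-5864) = 2932/3 ≈ 977.33)
(18158 + E(-107))*(U - 17395) = (18158 - 1/(372 + 3*(-107)))*(2932/3 - 17395) = (18158 - 1/(372 - 321))*(-49253/3) = (18158 - 1/51)*(-49253/3) = (926057/51)*(-49253/3) = -45611085421/153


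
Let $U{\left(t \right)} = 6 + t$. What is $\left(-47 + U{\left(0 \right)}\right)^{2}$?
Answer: $1681$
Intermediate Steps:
$\left(-47 + U{\left(0 \right)}\right)^{2} = \left(-47 + \left(6 + 0\right)\right)^{2} = \left(-47 + 6\right)^{2} = \left(-41\right)^{2} = 1681$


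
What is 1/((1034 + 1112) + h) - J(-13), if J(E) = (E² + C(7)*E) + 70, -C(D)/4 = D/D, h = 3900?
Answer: -1759385/6046 ≈ -291.00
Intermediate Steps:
C(D) = -4 (C(D) = -4*D/D = -4*1 = -4)
J(E) = 70 + E² - 4*E (J(E) = (E² - 4*E) + 70 = 70 + E² - 4*E)
1/((1034 + 1112) + h) - J(-13) = 1/((1034 + 1112) + 3900) - (70 + (-13)² - 4*(-13)) = 1/(2146 + 3900) - (70 + 169 + 52) = 1/6046 - 1*291 = 1/6046 - 291 = -1759385/6046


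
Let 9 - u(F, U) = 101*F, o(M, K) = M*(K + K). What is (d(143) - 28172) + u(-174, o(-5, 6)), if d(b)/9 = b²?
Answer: 173452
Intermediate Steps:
o(M, K) = 2*K*M (o(M, K) = M*(2*K) = 2*K*M)
d(b) = 9*b²
u(F, U) = 9 - 101*F
(d(143) - 28172) + u(-174, o(-5, 6)) = (9*143² - 28172) + (9 - 101*(-174)) = (9*20449 - 28172) + (9 + 17574) = (184041 - 28172) + 17583 = 155869 + 17583 = 173452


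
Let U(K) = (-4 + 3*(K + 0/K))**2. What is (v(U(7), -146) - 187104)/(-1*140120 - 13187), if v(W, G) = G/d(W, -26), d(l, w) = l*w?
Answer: 702949655/575974399 ≈ 1.2205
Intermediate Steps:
U(K) = (-4 + 3*K)**2 (U(K) = (-4 + 3*(K + 0))**2 = (-4 + 3*K)**2)
v(W, G) = -G/(26*W) (v(W, G) = G/((W*(-26))) = G/((-26*W)) = G*(-1/(26*W)) = -G/(26*W))
(v(U(7), -146) - 187104)/(-1*140120 - 13187) = (-1/26*(-146)/(-4 + 3*7)**2 - 187104)/(-1*140120 - 13187) = (-1/26*(-146)/(-4 + 21)**2 - 187104)/(-140120 - 13187) = (-1/26*(-146)/17**2 - 187104)/(-153307) = (-1/26*(-146)/289 - 187104)*(-1/153307) = (-1/26*(-146)*1/289 - 187104)*(-1/153307) = (73/3757 - 187104)*(-1/153307) = -702949655/3757*(-1/153307) = 702949655/575974399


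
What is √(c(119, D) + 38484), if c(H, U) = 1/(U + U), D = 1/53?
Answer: √154042/2 ≈ 196.24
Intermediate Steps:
D = 1/53 ≈ 0.018868
c(H, U) = 1/(2*U)
√(c(119, D) + 38484) = √(1/(2*(1/53)) + 38484) = √((½)*53 + 38484) = √(53/2 + 38484) = √(77021/2) = √154042/2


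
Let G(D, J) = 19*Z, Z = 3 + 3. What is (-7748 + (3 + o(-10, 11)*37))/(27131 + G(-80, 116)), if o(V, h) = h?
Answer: -7338/27245 ≈ -0.26933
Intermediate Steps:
Z = 6
G(D, J) = 114 (G(D, J) = 19*6 = 114)
(-7748 + (3 + o(-10, 11)*37))/(27131 + G(-80, 116)) = (-7748 + (3 + 11*37))/(27131 + 114) = (-7748 + (3 + 407))/27245 = (-7748 + 410)*(1/27245) = -7338*1/27245 = -7338/27245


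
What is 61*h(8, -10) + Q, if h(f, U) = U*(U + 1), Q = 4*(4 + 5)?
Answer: 5526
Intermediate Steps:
Q = 36 (Q = 4*9 = 36)
h(f, U) = U*(1 + U)
61*h(8, -10) + Q = 61*(-10*(1 - 10)) + 36 = 61*(-10*(-9)) + 36 = 61*90 + 36 = 5490 + 36 = 5526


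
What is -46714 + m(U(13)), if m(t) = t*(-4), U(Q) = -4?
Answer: -46698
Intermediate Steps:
m(t) = -4*t
-46714 + m(U(13)) = -46714 - 4*(-4) = -46714 + 16 = -46698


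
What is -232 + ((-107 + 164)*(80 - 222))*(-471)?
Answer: 3812042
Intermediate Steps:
-232 + ((-107 + 164)*(80 - 222))*(-471) = -232 + (57*(-142))*(-471) = -232 - 8094*(-471) = -232 + 3812274 = 3812042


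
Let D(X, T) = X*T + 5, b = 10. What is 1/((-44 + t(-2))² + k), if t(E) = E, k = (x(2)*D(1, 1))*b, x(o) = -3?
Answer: 1/1936 ≈ 0.00051653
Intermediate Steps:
D(X, T) = 5 + T*X (D(X, T) = T*X + 5 = 5 + T*X)
k = -180 (k = -3*(5 + 1*1)*10 = -3*(5 + 1)*10 = -3*6*10 = -18*10 = -180)
1/((-44 + t(-2))² + k) = 1/((-44 - 2)² - 180) = 1/((-46)² - 180) = 1/(2116 - 180) = 1/1936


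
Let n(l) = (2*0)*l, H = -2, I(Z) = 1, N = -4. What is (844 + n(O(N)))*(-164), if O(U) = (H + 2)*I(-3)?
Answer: -138416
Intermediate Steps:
O(U) = 0 (O(U) = (-2 + 2)*1 = 0*1 = 0)
n(l) = 0 (n(l) = 0*l = 0)
(844 + n(O(N)))*(-164) = (844 + 0)*(-164) = 844*(-164) = -138416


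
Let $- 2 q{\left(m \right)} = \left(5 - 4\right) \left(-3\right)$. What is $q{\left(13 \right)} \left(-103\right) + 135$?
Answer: $- \frac{39}{2} \approx -19.5$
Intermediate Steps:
$q{\left(m \right)} = \frac{3}{2}$ ($q{\left(m \right)} = - \frac{\left(5 - 4\right) \left(-3\right)}{2} = - \frac{1 \left(-3\right)}{2} = \left(- \frac{1}{2}\right) \left(-3\right) = \frac{3}{2}$)
$q{\left(13 \right)} \left(-103\right) + 135 = \frac{3}{2} \left(-103\right) + 135 = - \frac{309}{2} + 135 = - \frac{39}{2}$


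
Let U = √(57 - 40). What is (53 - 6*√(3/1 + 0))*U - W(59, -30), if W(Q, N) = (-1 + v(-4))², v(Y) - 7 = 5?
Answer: -121 + √17*(53 - 6*√3) ≈ 54.676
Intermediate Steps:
v(Y) = 12 (v(Y) = 7 + 5 = 12)
W(Q, N) = 121 (W(Q, N) = (-1 + 12)² = 11² = 121)
U = √17 ≈ 4.1231
(53 - 6*√(3/1 + 0))*U - W(59, -30) = (53 - 6*√(3/1 + 0))*√17 - 1*121 = (53 - 6*√(3*1 + 0))*√17 - 121 = (53 - 6*√(3 + 0))*√17 - 121 = (53 - 6*√3)*√17 - 121 = √17*(53 - 6*√3) - 121 = -121 + √17*(53 - 6*√3)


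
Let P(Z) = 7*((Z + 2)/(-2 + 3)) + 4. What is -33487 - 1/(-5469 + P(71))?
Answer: -165894597/4954 ≈ -33487.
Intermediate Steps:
P(Z) = 18 + 7*Z (P(Z) = 7*((2 + Z)/1) + 4 = 7*((2 + Z)*1) + 4 = 7*(2 + Z) + 4 = (14 + 7*Z) + 4 = 18 + 7*Z)
-33487 - 1/(-5469 + P(71)) = -33487 - 1/(-5469 + (18 + 7*71)) = -33487 - 1/(-5469 + (18 + 497)) = -33487 - 1/(-5469 + 515) = -33487 - 1/(-4954) = -33487 - 1*(-1/4954) = -33487 + 1/4954 = -165894597/4954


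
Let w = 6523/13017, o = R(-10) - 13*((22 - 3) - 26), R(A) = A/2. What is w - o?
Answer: -1112939/13017 ≈ -85.499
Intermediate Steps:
R(A) = A/2 (R(A) = A*(½) = A/2)
o = 86 (o = (½)*(-10) - 13*((22 - 3) - 26) = -5 - 13*(19 - 26) = -5 - 13*(-7) = -5 + 91 = 86)
w = 6523/13017 (w = 6523*(1/13017) = 6523/13017 ≈ 0.50111)
w - o = 6523/13017 - 1*86 = 6523/13017 - 86 = -1112939/13017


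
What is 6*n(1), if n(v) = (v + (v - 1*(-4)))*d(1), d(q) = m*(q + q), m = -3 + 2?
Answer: -72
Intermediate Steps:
m = -1
d(q) = -2*q (d(q) = -(q + q) = -2*q)
n(v) = -8 - 4*v (n(v) = (v + (v - 1*(-4)))*(-2*1) = (v + (v + 4))*(-2) = (v + (4 + v))*(-2) = (4 + 2*v)*(-2) = -8 - 4*v)
6*n(1) = 6*(-8 - 4*1) = 6*(-8 - 4) = 6*(-12) = -72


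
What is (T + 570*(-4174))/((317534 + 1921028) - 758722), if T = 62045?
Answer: -463427/295968 ≈ -1.5658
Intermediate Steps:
(T + 570*(-4174))/((317534 + 1921028) - 758722) = (62045 + 570*(-4174))/((317534 + 1921028) - 758722) = (62045 - 2379180)/(2238562 - 758722) = -2317135/1479840 = -2317135*1/1479840 = -463427/295968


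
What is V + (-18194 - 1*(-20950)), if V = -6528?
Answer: -3772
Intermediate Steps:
V + (-18194 - 1*(-20950)) = -6528 + (-18194 - 1*(-20950)) = -6528 + (-18194 + 20950) = -6528 + 2756 = -3772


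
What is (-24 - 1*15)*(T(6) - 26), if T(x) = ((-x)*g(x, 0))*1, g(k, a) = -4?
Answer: 78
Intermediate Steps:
T(x) = 4*x (T(x) = (-x*(-4))*1 = (4*x)*1 = 4*x)
(-24 - 1*15)*(T(6) - 26) = (-24 - 1*15)*(4*6 - 26) = (-24 - 15)*(24 - 26) = -39*(-2) = 78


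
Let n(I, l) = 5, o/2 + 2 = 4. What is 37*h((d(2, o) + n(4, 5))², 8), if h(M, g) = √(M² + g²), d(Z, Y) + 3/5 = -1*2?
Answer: 296*√949/25 ≈ 364.74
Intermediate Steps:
o = 4 (o = -4 + 2*4 = -4 + 8 = 4)
d(Z, Y) = -13/5 (d(Z, Y) = -⅗ - 1*2 = -⅗ - 2 = -13/5)
37*h((d(2, o) + n(4, 5))², 8) = 37*√(((-13/5 + 5)²)² + 8²) = 37*√(((12/5)²)² + 64) = 37*√((144/25)² + 64) = 37*√(20736/625 + 64) = 37*√(60736/625) = 37*(8*√949/25) = 296*√949/25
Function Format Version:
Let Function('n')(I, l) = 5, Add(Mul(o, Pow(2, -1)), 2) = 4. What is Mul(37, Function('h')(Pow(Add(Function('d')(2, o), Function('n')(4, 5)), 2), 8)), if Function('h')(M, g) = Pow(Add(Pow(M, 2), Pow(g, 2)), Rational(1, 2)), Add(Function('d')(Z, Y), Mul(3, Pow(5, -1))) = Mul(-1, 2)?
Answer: Mul(Rational(296, 25), Pow(949, Rational(1, 2))) ≈ 364.74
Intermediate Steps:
o = 4 (o = Add(-4, Mul(2, 4)) = Add(-4, 8) = 4)
Function('d')(Z, Y) = Rational(-13, 5) (Function('d')(Z, Y) = Add(Rational(-3, 5), Mul(-1, 2)) = Add(Rational(-3, 5), -2) = Rational(-13, 5))
Mul(37, Function('h')(Pow(Add(Function('d')(2, o), Function('n')(4, 5)), 2), 8)) = Mul(37, Pow(Add(Pow(Pow(Add(Rational(-13, 5), 5), 2), 2), Pow(8, 2)), Rational(1, 2))) = Mul(37, Pow(Add(Pow(Pow(Rational(12, 5), 2), 2), 64), Rational(1, 2))) = Mul(37, Pow(Add(Pow(Rational(144, 25), 2), 64), Rational(1, 2))) = Mul(37, Pow(Add(Rational(20736, 625), 64), Rational(1, 2))) = Mul(37, Pow(Rational(60736, 625), Rational(1, 2))) = Mul(37, Mul(Rational(8, 25), Pow(949, Rational(1, 2)))) = Mul(Rational(296, 25), Pow(949, Rational(1, 2)))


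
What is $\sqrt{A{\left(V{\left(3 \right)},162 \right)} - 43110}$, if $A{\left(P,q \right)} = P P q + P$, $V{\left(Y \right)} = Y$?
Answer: $i \sqrt{41649} \approx 204.08 i$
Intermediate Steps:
$A{\left(P,q \right)} = P + q P^{2}$ ($A{\left(P,q \right)} = P^{2} q + P = q P^{2} + P = P + q P^{2}$)
$\sqrt{A{\left(V{\left(3 \right)},162 \right)} - 43110} = \sqrt{3 \left(1 + 3 \cdot 162\right) - 43110} = \sqrt{3 \left(1 + 486\right) - 43110} = \sqrt{3 \cdot 487 - 43110} = \sqrt{1461 - 43110} = \sqrt{-41649} = i \sqrt{41649}$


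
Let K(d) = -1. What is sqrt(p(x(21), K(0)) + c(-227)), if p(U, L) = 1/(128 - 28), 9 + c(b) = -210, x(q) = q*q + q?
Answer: I*sqrt(21899)/10 ≈ 14.798*I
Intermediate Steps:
x(q) = q + q**2 (x(q) = q**2 + q = q + q**2)
c(b) = -219 (c(b) = -9 - 210 = -219)
p(U, L) = 1/100
sqrt(p(x(21), K(0)) + c(-227)) = sqrt(1/100 - 219) = sqrt(-21899/100) = I*sqrt(21899)/10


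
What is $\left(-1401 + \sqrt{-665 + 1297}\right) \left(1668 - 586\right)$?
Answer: $-1515882 + 2164 \sqrt{158} \approx -1.4887 \cdot 10^{6}$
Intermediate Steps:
$\left(-1401 + \sqrt{-665 + 1297}\right) \left(1668 - 586\right) = \left(-1401 + \sqrt{632}\right) 1082 = \left(-1401 + 2 \sqrt{158}\right) 1082 = -1515882 + 2164 \sqrt{158}$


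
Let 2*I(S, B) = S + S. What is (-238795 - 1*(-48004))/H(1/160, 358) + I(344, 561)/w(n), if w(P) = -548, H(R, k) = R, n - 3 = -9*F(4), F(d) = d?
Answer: -4182138806/137 ≈ -3.0527e+7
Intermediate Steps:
n = -33 (n = 3 - 9*4 = 3 - 36 = -33)
I(S, B) = S (I(S, B) = (S + S)/2 = (2*S)/2 = S)
(-238795 - 1*(-48004))/H(1/160, 358) + I(344, 561)/w(n) = (-238795 - 1*(-48004))/(1/160) + 344/(-548) = (-238795 + 48004)/(1/160) + 344*(-1/548) = -190791*160 - 86/137 = -30526560 - 86/137 = -4182138806/137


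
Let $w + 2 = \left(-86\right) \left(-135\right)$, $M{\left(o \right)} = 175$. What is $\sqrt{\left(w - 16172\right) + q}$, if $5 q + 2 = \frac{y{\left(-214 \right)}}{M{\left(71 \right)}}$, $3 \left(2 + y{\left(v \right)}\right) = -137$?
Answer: $\frac{i \sqrt{1258077765}}{525} \approx 67.561 i$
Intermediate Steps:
$y{\left(v \right)} = - \frac{143}{3}$ ($y{\left(v \right)} = -2 + \frac{1}{3} \left(-137\right) = -2 - \frac{137}{3} = - \frac{143}{3}$)
$w = 11608$ ($w = -2 - -11610 = -2 + 11610 = 11608$)
$q = - \frac{1193}{2625}$ ($q = - \frac{2}{5} + \frac{\left(- \frac{143}{3}\right) \frac{1}{175}}{5} = - \frac{2}{5} + \frac{1}{5} \left(- \frac{143}{525}\right) = - \frac{2}{5} - \frac{143}{2625} = - \frac{1193}{2625} \approx -0.45448$)
$\sqrt{\left(w - 16172\right) + q} = \sqrt{\left(11608 - 16172\right) - \frac{1193}{2625}} = \sqrt{-4564 - \frac{1193}{2625}} = \sqrt{- \frac{11981693}{2625}} = \frac{i \sqrt{1258077765}}{525}$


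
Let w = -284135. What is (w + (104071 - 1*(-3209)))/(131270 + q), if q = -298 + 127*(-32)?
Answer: -176855/126908 ≈ -1.3936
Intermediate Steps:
q = -4362 (q = -298 - 4064 = -4362)
(w + (104071 - 1*(-3209)))/(131270 + q) = (-284135 + (104071 - 1*(-3209)))/(131270 - 4362) = (-284135 + (104071 + 3209))/126908 = (-284135 + 107280)*(1/126908) = -176855*1/126908 = -176855/126908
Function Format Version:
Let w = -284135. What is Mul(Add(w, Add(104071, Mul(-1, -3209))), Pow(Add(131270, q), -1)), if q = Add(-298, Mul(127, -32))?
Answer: Rational(-176855, 126908) ≈ -1.3936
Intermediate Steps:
q = -4362 (q = Add(-298, -4064) = -4362)
Mul(Add(w, Add(104071, Mul(-1, -3209))), Pow(Add(131270, q), -1)) = Mul(Add(-284135, Add(104071, Mul(-1, -3209))), Pow(Add(131270, -4362), -1)) = Mul(Add(-284135, Add(104071, 3209)), Pow(126908, -1)) = Mul(Add(-284135, 107280), Rational(1, 126908)) = Mul(-176855, Rational(1, 126908)) = Rational(-176855, 126908)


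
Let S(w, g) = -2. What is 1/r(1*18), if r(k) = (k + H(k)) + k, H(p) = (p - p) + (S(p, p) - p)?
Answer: 1/16 ≈ 0.062500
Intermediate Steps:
H(p) = -2 - p (H(p) = (p - p) + (-2 - p) = 0 + (-2 - p) = -2 - p)
r(k) = -2 + k (r(k) = (k + (-2 - k)) + k = -2 + k)
1/r(1*18) = 1/(-2 + 1*18) = 1/(-2 + 18) = 1/16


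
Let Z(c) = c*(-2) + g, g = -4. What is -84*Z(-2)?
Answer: 0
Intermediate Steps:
Z(c) = -4 - 2*c (Z(c) = c*(-2) - 4 = -2*c - 4 = -4 - 2*c)
-84*Z(-2) = -84*(-4 - 2*(-2)) = -84*(-4 + 4) = -84*0 = 0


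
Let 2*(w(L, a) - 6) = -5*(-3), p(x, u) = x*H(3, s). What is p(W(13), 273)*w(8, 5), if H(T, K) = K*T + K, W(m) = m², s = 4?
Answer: 36504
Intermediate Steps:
H(T, K) = K + K*T
p(x, u) = 16*x (p(x, u) = x*(4*(1 + 3)) = x*(4*4) = x*16 = 16*x)
w(L, a) = 27/2 (w(L, a) = 6 + (-5*(-3))/2 = 6 + (½)*15 = 6 + 15/2 = 27/2)
p(W(13), 273)*w(8, 5) = (16*13²)*(27/2) = (16*169)*(27/2) = 2704*(27/2) = 36504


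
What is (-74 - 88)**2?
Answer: 26244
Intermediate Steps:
(-74 - 88)**2 = (-162)**2 = 26244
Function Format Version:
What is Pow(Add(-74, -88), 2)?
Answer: 26244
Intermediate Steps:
Pow(Add(-74, -88), 2) = Pow(-162, 2) = 26244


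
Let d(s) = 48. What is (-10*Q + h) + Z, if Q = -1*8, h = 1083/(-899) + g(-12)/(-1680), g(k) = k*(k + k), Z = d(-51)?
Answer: 3984221/31465 ≈ 126.62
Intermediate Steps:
Z = 48
g(k) = 2*k² (g(k) = k*(2*k) = 2*k²)
h = -43299/31465 (h = 1083/(-899) + (2*(-12)²)/(-1680) = 1083*(-1/899) + (2*144)*(-1/1680) = -1083/899 + 288*(-1/1680) = -1083/899 - 6/35 = -43299/31465 ≈ -1.3761)
Q = -8
(-10*Q + h) + Z = (-10*(-8) - 43299/31465) + 48 = (80 - 43299/31465) + 48 = 2473901/31465 + 48 = 3984221/31465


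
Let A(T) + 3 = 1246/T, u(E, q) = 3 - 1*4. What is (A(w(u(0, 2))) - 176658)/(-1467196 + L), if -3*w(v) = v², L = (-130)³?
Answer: 180399/3664196 ≈ 0.049233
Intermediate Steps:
L = -2197000
u(E, q) = -1 (u(E, q) = 3 - 4 = -1)
w(v) = -v²/3
A(T) = -3 + 1246/T
(A(w(u(0, 2))) - 176658)/(-1467196 + L) = ((-3 + 1246/((-⅓*(-1)²))) - 176658)/(-1467196 - 2197000) = ((-3 + 1246/((-⅓*1))) - 176658)/(-3664196) = ((-3 + 1246/(-⅓)) - 176658)*(-1/3664196) = ((-3 + 1246*(-3)) - 176658)*(-1/3664196) = ((-3 - 3738) - 176658)*(-1/3664196) = (-3741 - 176658)*(-1/3664196) = -180399*(-1/3664196) = 180399/3664196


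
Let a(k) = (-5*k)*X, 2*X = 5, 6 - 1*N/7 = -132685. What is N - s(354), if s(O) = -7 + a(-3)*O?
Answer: 915569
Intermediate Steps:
N = 928837 (N = 42 - 7*(-132685) = 42 + 928795 = 928837)
X = 5/2 (X = (½)*5 = 5/2 ≈ 2.5000)
a(k) = -25*k/2 (a(k) = -5*k*(5/2) = -25*k/2)
s(O) = -7 + 75*O/2 (s(O) = -7 + (-25/2*(-3))*O = -7 + 75*O/2)
N - s(354) = 928837 - (-7 + (75/2)*354) = 928837 - (-7 + 13275) = 928837 - 1*13268 = 928837 - 13268 = 915569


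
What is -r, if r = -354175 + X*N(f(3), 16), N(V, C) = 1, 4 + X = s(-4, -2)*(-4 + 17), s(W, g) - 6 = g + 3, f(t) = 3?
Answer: 354088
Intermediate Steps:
s(W, g) = 9 + g (s(W, g) = 6 + (g + 3) = 6 + (3 + g) = 9 + g)
X = 87 (X = -4 + (9 - 2)*(-4 + 17) = -4 + 7*13 = -4 + 91 = 87)
r = -354088 (r = -354175 + 87*1 = -354175 + 87 = -354088)
-r = -1*(-354088) = 354088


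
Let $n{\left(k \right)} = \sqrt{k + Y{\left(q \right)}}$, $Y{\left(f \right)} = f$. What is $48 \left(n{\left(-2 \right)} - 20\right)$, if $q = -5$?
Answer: $-960 + 48 i \sqrt{7} \approx -960.0 + 127.0 i$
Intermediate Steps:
$n{\left(k \right)} = \sqrt{-5 + k}$ ($n{\left(k \right)} = \sqrt{k - 5} = \sqrt{-5 + k}$)
$48 \left(n{\left(-2 \right)} - 20\right) = 48 \left(\sqrt{-5 - 2} - 20\right) = 48 \left(\sqrt{-7} - 20\right) = 48 \left(i \sqrt{7} - 20\right) = 48 \left(-20 + i \sqrt{7}\right) = -960 + 48 i \sqrt{7}$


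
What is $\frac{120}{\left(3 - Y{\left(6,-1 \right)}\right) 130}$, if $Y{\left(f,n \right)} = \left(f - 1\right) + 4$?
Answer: $- \frac{2}{13} \approx -0.15385$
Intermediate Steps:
$Y{\left(f,n \right)} = 3 + f$ ($Y{\left(f,n \right)} = \left(-1 + f\right) + 4 = 3 + f$)
$\frac{120}{\left(3 - Y{\left(6,-1 \right)}\right) 130} = \frac{120}{\left(3 - \left(3 + 6\right)\right) 130} = \frac{120}{\left(3 - 9\right) 130} = \frac{120}{\left(-6\right) 130} = \frac{120}{-780} = 120 \left(- \frac{1}{780}\right) = - \frac{2}{13}$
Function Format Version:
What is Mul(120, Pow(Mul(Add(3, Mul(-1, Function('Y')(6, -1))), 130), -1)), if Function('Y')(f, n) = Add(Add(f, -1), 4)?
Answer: Rational(-2, 13) ≈ -0.15385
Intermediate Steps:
Function('Y')(f, n) = Add(3, f) (Function('Y')(f, n) = Add(Add(-1, f), 4) = Add(3, f))
Mul(120, Pow(Mul(Add(3, Mul(-1, Function('Y')(6, -1))), 130), -1)) = Mul(120, Pow(Mul(Add(3, Mul(-1, Add(3, 6))), 130), -1)) = Mul(120, Pow(Mul(Add(3, Mul(-1, 9)), 130), -1)) = Mul(120, Pow(Mul(Add(3, -9), 130), -1)) = Mul(120, Pow(Mul(-6, 130), -1)) = Mul(120, Pow(-780, -1)) = Mul(120, Rational(-1, 780)) = Rational(-2, 13)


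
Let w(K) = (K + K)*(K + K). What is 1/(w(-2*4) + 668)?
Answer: 1/924 ≈ 0.0010823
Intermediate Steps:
w(K) = 4*K² (w(K) = (2*K)*(2*K) = 4*K²)
1/(w(-2*4) + 668) = 1/(4*(-2*4)² + 668) = 1/(4*(-8)² + 668) = 1/(4*64 + 668) = 1/(256 + 668) = 1/924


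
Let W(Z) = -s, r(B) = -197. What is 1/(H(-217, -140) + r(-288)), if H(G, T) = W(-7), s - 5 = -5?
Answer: -1/197 ≈ -0.0050761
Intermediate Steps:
s = 0 (s = 5 - 5 = 0)
W(Z) = 0 (W(Z) = -1*0 = 0)
H(G, T) = 0
1/(H(-217, -140) + r(-288)) = 1/(0 - 197) = 1/(-197) = -1/197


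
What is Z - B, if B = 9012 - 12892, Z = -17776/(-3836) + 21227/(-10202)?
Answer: 37985806835/9783718 ≈ 3882.6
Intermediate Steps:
Z = 24980995/9783718 (Z = -17776*(-1/3836) + 21227*(-1/10202) = 4444/959 - 21227/10202 = 24980995/9783718 ≈ 2.5533)
B = -3880
Z - B = 24980995/9783718 - 1*(-3880) = 24980995/9783718 + 3880 = 37985806835/9783718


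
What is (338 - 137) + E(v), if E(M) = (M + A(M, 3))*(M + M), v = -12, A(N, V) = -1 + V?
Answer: 441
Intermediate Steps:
E(M) = 2*M*(2 + M) (E(M) = (M + (-1 + 3))*(M + M) = (M + 2)*(2*M) = (2 + M)*(2*M) = 2*M*(2 + M))
(338 - 137) + E(v) = (338 - 137) + 2*(-12)*(2 - 12) = 201 + 2*(-12)*(-10) = 201 + 240 = 441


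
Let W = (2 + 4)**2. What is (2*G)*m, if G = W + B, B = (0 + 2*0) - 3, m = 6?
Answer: 396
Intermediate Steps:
W = 36 (W = 6**2 = 36)
B = -3 (B = (0 + 0) - 3 = 0 - 3 = -3)
G = 33 (G = 36 - 3 = 33)
(2*G)*m = (2*33)*6 = 66*6 = 396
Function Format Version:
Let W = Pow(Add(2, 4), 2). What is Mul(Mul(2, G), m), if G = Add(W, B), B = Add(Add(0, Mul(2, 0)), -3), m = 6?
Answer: 396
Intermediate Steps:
W = 36 (W = Pow(6, 2) = 36)
B = -3 (B = Add(Add(0, 0), -3) = Add(0, -3) = -3)
G = 33 (G = Add(36, -3) = 33)
Mul(Mul(2, G), m) = Mul(Mul(2, 33), 6) = Mul(66, 6) = 396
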